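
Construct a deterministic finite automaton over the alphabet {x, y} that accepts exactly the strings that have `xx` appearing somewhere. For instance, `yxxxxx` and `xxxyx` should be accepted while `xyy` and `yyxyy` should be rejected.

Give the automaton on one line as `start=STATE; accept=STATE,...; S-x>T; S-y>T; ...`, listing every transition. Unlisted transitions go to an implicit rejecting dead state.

States s0..s1 record the length of the longest prefix of `xx` that matches the current input suffix. Reaching s2 means `xx` has been seen, and we stay there forever. Accept from s2.
        x   y  
>  s0   s1  s0 
   s1   s2  s0 
 * s2   s2  s2 
(> = start, * = accepting)

start=s0; accept=s2; s0-x>s1; s0-y>s0; s1-x>s2; s1-y>s0; s2-x>s2; s2-y>s2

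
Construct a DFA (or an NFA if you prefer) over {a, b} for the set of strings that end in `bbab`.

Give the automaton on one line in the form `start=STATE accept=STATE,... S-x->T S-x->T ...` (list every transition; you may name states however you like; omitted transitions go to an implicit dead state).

Remember how much of `bbab` the current input suffix matches. State q0 means no match yet; q1 means the last symbol is `b`; q2 means the last 2 symbols are `bb`; q3 means the last 3 symbols are `bba`; q4 means the last 4 symbols are `bbab`. Only q4 accepts. On a mismatch, fall back to the longest proper suffix that is still a prefix of `bbab`.
        a   b  
>  q0   q0  q1 
   q1   q0  q2 
   q2   q3  q2 
   q3   q0  q4 
 * q4   q0  q2 
(> = start, * = accepting)

start=q0 accept=q4 q0-a->q0 q0-b->q1 q1-a->q0 q1-b->q2 q2-a->q3 q2-b->q2 q3-a->q0 q3-b->q4 q4-a->q0 q4-b->q2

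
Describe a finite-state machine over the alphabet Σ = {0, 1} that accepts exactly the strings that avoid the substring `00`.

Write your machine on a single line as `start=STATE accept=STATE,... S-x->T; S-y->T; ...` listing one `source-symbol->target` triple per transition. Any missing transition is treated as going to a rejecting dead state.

Track partial matches of the forbidden pattern `00`. State q2 is a dead state reached once `00` has occurred; every other state accepts. q0 means no part of `00` is currently matched.
A 3-state machine:
        0   1  
>* q0   q1  q0 
 * q1   q2  q0 
   q2   q2  q2 
(> = start, * = accepting)

start=q0; accept=q0,q1; q0-0->q1; q0-1->q0; q1-0->q2; q1-1->q0; q2-0->q2; q2-1->q2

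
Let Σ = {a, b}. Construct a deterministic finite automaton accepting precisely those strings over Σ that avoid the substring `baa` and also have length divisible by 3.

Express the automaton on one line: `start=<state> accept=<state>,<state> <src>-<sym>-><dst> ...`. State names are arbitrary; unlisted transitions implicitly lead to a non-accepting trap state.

Run two small machines in parallel and take their product. The first has 4 states tracking partial matches of the forbidden pattern `baa`; the second has 3 states tracking the input length modulo 3. A product state is a pair (one from each), accepting exactly when both do. Equivalent product states are then merged.
With 10 states:
        a   b  
>* s0   s1  s2 
   s1   s3  s4 
   s2   s5  s4 
   s3   s0  s6 
   s4   s7  s6 
   s5   s8  s6 
 * s6   s9  s2 
 * s7   s8  s2 
   s8   s8  s8 
   s9   s8  s4 
(> = start, * = accepting)

start=s0 accept=s0,s6,s7 s0-a->s1 s0-b->s2 s1-a->s3 s1-b->s4 s2-a->s5 s2-b->s4 s3-a->s0 s3-b->s6 s4-a->s7 s4-b->s6 s5-a->s8 s5-b->s6 s6-a->s9 s6-b->s2 s7-a->s8 s7-b->s2 s8-a->s8 s8-b->s8 s9-a->s8 s9-b->s4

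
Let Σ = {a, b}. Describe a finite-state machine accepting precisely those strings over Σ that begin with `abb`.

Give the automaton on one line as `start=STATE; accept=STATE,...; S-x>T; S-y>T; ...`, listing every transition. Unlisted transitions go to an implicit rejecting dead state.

Check the first 3 symbols one by one: q0 through q2 record how many have matched `abb` so far; any wrong symbol goes to the dead state q4. After all 3 match we enter the accepting sink q3.
A 5-state machine:
        a   b  
>  q0   q1  q4 
   q1   q4  q2 
   q2   q4  q3 
 * q3   q3  q3 
   q4   q4  q4 
(> = start, * = accepting)

start=q0; accept=q3; q0-a>q1; q0-b>q4; q1-a>q4; q1-b>q2; q2-a>q4; q2-b>q3; q3-a>q3; q3-b>q3; q4-a>q4; q4-b>q4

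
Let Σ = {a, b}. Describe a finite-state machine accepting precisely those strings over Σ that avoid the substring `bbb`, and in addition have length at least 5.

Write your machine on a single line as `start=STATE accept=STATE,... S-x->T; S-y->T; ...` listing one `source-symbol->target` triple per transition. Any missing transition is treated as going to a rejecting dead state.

Run two small machines in parallel and take their product. The first has 4 states tracking partial matches of the forbidden pattern `bbb`; the second has 7 states tracking the input length, saturating at 6. A product state is a pair (one from each), accepting exactly when both do. Equivalent product states are then merged.
A 16-state machine:
          a    b  
>  q0     q1   q2 
   q1     q3   q4 
   q2     q3   q5 
   q3     q6   q7 
   q4     q6   q8 
   q5     q6   q9 
   q6    q10  q11 
   q7    q10  q12 
   q8    q10   q9 
   q9     q9   q9 
   q10   q13  q14 
   q11   q13  q15 
   q12   q13   q9 
 * q13   q13  q14 
 * q14   q13  q15 
 * q15   q13   q9 
(> = start, * = accepting)

start=q0; accept=q13,q14,q15; q0-a->q1; q0-b->q2; q1-a->q3; q1-b->q4; q2-a->q3; q2-b->q5; q3-a->q6; q3-b->q7; q4-a->q6; q4-b->q8; q5-a->q6; q5-b->q9; q6-a->q10; q6-b->q11; q7-a->q10; q7-b->q12; q8-a->q10; q8-b->q9; q9-a->q9; q9-b->q9; q10-a->q13; q10-b->q14; q11-a->q13; q11-b->q15; q12-a->q13; q12-b->q9; q13-a->q13; q13-b->q14; q14-a->q13; q14-b->q15; q15-a->q13; q15-b->q9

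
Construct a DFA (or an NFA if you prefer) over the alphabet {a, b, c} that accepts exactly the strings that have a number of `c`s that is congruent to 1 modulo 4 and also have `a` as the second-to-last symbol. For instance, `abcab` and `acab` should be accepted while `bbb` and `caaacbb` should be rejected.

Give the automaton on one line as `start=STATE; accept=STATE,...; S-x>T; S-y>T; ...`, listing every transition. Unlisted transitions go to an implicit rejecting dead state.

Handle the two conditions separately and then intersect. The first has 4 states tracking the count of `c`s modulo 4; the second has 13 states tracking the last 2 symbols read. A product state is a pair (one from each), accepting exactly when both do. Equivalent product states are then merged.
        a   b   c  
>  q0   q1  q0  q2 
   q1   q1  q0  q3 
   q2   q4  q2  q5 
 * q3   q4  q2  q5 
   q4   q6  q3  q5 
   q5   q5  q5  q7 
 * q6   q6  q3  q5 
   q7   q7  q7  q0 
(> = start, * = accepting)

start=q0; accept=q3,q6; q0-a>q1; q0-b>q0; q0-c>q2; q1-a>q1; q1-b>q0; q1-c>q3; q2-a>q4; q2-b>q2; q2-c>q5; q3-a>q4; q3-b>q2; q3-c>q5; q4-a>q6; q4-b>q3; q4-c>q5; q5-a>q5; q5-b>q5; q5-c>q7; q6-a>q6; q6-b>q3; q6-c>q5; q7-a>q7; q7-b>q7; q7-c>q0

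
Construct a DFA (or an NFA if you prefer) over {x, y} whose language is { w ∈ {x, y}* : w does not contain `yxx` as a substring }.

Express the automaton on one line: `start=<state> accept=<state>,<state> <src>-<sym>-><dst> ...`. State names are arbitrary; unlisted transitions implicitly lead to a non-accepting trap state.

start=A accept=A,B,C A-x->A A-y->B B-x->C B-y->B C-x->D C-y->B D-x->D D-y->D

This is the complement of 'contains `yxx`'. Use the same substring-matching states — A through D holding how much of `yxx` has just been matched — but flip the accepting set: everything except the trap D accepts.
A 4-state machine:
       x  y 
>* A   A  B 
 * B   C  B 
 * C   D  B 
   D   D  D 
(> = start, * = accepting)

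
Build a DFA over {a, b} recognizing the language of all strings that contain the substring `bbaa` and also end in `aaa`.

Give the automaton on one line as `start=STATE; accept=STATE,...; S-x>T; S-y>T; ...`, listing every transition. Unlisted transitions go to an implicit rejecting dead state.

Run two small machines in parallel and take their product. One (5 states) tracks whether and how much of `bbaa` has been seen; the other (4 states) tracks how much of the suffix `aaa` has currently been matched. Each combined state is a pair, one component from each; accept when both components accept. Equivalent product states are then merged.
8 states suffice.
        a   b  
>  q0   q0  q1 
   q1   q0  q2 
   q2   q3  q2 
   q3   q4  q1 
   q4   q5  q6 
 * q5   q5  q6 
   q6   q7  q6 
   q7   q4  q6 
(> = start, * = accepting)

start=q0; accept=q5; q0-a>q0; q0-b>q1; q1-a>q0; q1-b>q2; q2-a>q3; q2-b>q2; q3-a>q4; q3-b>q1; q4-a>q5; q4-b>q6; q5-a>q5; q5-b>q6; q6-a>q7; q6-b>q6; q7-a>q4; q7-b>q6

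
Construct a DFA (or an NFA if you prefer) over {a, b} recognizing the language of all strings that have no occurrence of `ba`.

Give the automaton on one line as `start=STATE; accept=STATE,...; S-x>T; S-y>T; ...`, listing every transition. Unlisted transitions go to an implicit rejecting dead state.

start=q0; accept=q0,q1; q0-a>q0; q0-b>q1; q1-a>q2; q1-b>q1; q2-a>q2; q2-b>q2

This is the complement of 'contains `ba`'. Use the same substring-matching states — q0 through q2 holding how much of `ba` has just been matched — but flip the accepting set: everything except the trap q2 accepts.
With 3 states:
        a   b  
>* q0   q0  q1 
 * q1   q2  q1 
   q2   q2  q2 
(> = start, * = accepting)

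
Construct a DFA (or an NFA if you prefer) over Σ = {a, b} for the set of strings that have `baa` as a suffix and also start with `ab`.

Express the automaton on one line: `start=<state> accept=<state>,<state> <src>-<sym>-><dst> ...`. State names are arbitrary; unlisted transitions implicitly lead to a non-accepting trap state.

Handle the two conditions separately and then intersect. The first has 4 states tracking how much of the suffix `baa` has currently been matched; the second has 4 states tracking whether the input so far still matches the prefix `ab`. A product state is a pair (one from each), accepting exactly when both do.
With 10 states:
        a   b  
>  q0   q1  q2 
   q1   q3  q4 
   q2   q5  q2 
   q3   q3  q2 
   q4   q6  q4 
   q5   q7  q2 
   q6   q8  q4 
   q7   q3  q2 
 * q8   q9  q4 
   q9   q9  q4 
(> = start, * = accepting)

start=q0 accept=q8 q0-a->q1 q0-b->q2 q1-a->q3 q1-b->q4 q2-a->q5 q2-b->q2 q3-a->q3 q3-b->q2 q4-a->q6 q4-b->q4 q5-a->q7 q5-b->q2 q6-a->q8 q6-b->q4 q7-a->q3 q7-b->q2 q8-a->q9 q8-b->q4 q9-a->q9 q9-b->q4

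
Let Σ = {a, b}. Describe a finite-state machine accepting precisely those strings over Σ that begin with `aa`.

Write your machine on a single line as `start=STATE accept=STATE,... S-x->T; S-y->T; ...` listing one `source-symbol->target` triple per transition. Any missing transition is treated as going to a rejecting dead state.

Walk along `aa` while the input agrees: from q0 take `a` to q1, and so on. Any deviation drops to the rejecting sink q3. Once q2 is reached the prefix is confirmed and every continuation is accepted.
With 4 states:
        a   b  
>  q0   q1  q3 
   q1   q2  q3 
 * q2   q2  q2 
   q3   q3  q3 
(> = start, * = accepting)

start=q0; accept=q2; q0-a->q1; q0-b->q3; q1-a->q2; q1-b->q3; q2-a->q2; q2-b->q2; q3-a->q3; q3-b->q3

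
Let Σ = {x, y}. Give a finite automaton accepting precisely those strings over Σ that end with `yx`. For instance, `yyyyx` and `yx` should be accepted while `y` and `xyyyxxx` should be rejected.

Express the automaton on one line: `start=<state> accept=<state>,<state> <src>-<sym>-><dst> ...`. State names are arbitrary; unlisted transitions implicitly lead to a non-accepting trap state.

Let each state record the length of the longest suffix of the input read so far that is also a prefix of `yx`. S1 means the last symbol is `y`; S2 means the last 2 symbols are `yx`. Accept only at S2, where the string currently ends in `yx`.
        x   y  
>  S0   S0  S1 
   S1   S2  S1 
 * S2   S0  S1 
(> = start, * = accepting)

start=S0 accept=S2 S0-x->S0 S0-y->S1 S1-x->S2 S1-y->S1 S2-x->S0 S2-y->S1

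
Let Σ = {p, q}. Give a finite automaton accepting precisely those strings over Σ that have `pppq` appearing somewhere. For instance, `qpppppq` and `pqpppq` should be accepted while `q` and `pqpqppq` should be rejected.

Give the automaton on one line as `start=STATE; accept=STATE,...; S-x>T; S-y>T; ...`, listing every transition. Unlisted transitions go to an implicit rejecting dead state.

States s0..s3 record the length of the longest prefix of `pppq` that matches the current input suffix. Reaching s4 means `pppq` has been seen, and we stay there forever. Accept from s4.
A 5-state machine:
        p   q  
>  s0   s1  s0 
   s1   s2  s0 
   s2   s3  s0 
   s3   s3  s4 
 * s4   s4  s4 
(> = start, * = accepting)

start=s0; accept=s4; s0-p>s1; s0-q>s0; s1-p>s2; s1-q>s0; s2-p>s3; s2-q>s0; s3-p>s3; s3-q>s4; s4-p>s4; s4-q>s4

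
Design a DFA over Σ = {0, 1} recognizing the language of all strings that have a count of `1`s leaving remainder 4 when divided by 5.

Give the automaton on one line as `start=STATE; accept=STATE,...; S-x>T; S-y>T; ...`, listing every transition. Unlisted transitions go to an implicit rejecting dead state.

The only thing that matters is how many `1`s have appeared, reduced mod 5. Use one state per residue: q0 for 0, …, q4 for 4. Reading `1` moves to the next residue; anything else stays put. q4 is accepting.
With 5 states:
        0   1  
>  q0   q0  q1 
   q1   q1  q2 
   q2   q2  q3 
   q3   q3  q4 
 * q4   q4  q0 
(> = start, * = accepting)

start=q0; accept=q4; q0-0>q0; q0-1>q1; q1-0>q1; q1-1>q2; q2-0>q2; q2-1>q3; q3-0>q3; q3-1>q4; q4-0>q4; q4-1>q0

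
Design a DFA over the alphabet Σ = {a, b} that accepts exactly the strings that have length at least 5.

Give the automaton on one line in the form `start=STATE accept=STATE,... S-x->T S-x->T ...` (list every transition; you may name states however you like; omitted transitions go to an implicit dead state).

start=S0 accept=S5,S6 S0-a->S1 S0-b->S1 S1-a->S2 S1-b->S2 S2-a->S3 S2-b->S3 S3-a->S4 S3-b->S4 S4-a->S5 S4-b->S5 S5-a->S6 S5-b->S6 S6-a->S6 S6-b->S6

Count input length up to 6: every symbol moves from S0 toward S6, which means 'more than 5' and absorbs. Accept from {S5, S6}.
A 7-state machine:
        a   b  
>  S0   S1  S1 
   S1   S2  S2 
   S2   S3  S3 
   S3   S4  S4 
   S4   S5  S5 
 * S5   S6  S6 
 * S6   S6  S6 
(> = start, * = accepting)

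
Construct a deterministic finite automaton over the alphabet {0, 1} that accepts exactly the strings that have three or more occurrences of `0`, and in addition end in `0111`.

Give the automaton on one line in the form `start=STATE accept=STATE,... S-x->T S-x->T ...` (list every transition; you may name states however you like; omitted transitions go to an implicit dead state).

Run two small machines in parallel and take their product. One (5 states) tracks the count of `0`s, saturating at 4; the other (5 states) tracks how much of the suffix `0111` has currently been matched. Each combined state is a pair, one component from each; accept when both components accept.
With 21 states:
          0    1  
>  S0     S1   S0 
   S1     S2   S3 
   S2     S4   S5 
   S3     S2   S6 
   S4     S7   S8 
   S5     S4   S9 
   S6     S2  S10 
   S7     S7  S11 
   S8     S7  S12 
   S9     S4  S13 
   S10    S2  S14 
   S11    S7  S15 
   S12    S7  S16 
   S13    S4  S17 
   S14    S2  S14 
   S15    S7  S18 
 * S16    S7  S19 
   S17    S4  S17 
 * S18    S7  S20 
   S19    S7  S19 
   S20    S7  S20 
(> = start, * = accepting)

start=S0 accept=S16,S18 S0-0->S1 S0-1->S0 S1-0->S2 S1-1->S3 S2-0->S4 S2-1->S5 S3-0->S2 S3-1->S6 S4-0->S7 S4-1->S8 S5-0->S4 S5-1->S9 S6-0->S2 S6-1->S10 S7-0->S7 S7-1->S11 S8-0->S7 S8-1->S12 S9-0->S4 S9-1->S13 S10-0->S2 S10-1->S14 S11-0->S7 S11-1->S15 S12-0->S7 S12-1->S16 S13-0->S4 S13-1->S17 S14-0->S2 S14-1->S14 S15-0->S7 S15-1->S18 S16-0->S7 S16-1->S19 S17-0->S4 S17-1->S17 S18-0->S7 S18-1->S20 S19-0->S7 S19-1->S19 S20-0->S7 S20-1->S20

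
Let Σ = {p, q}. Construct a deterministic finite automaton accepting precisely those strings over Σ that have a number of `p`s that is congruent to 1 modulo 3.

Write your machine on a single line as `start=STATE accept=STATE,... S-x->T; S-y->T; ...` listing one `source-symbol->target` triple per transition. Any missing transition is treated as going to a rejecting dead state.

Keep the running count of `p`s modulo 3: each `p` advances along the cycle A → B → C → A while other symbols loop. Accept at B.
With 3 states:
       p  q 
>  A   B  A 
 * B   C  B 
   C   A  C 
(> = start, * = accepting)

start=A; accept=B; A-p->B; A-q->A; B-p->C; B-q->B; C-p->A; C-q->C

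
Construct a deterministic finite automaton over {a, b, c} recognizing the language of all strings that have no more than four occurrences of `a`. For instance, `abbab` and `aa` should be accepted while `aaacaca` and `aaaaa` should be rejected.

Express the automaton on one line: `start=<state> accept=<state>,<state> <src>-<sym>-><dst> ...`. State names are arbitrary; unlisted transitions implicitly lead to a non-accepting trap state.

start=S0 accept=S0,S1,S2,S3,S4 S0-a->S1 S0-b->S0 S0-c->S0 S1-a->S2 S1-b->S1 S1-c->S1 S2-a->S3 S2-b->S2 S2-c->S2 S3-a->S4 S3-b->S3 S3-c->S3 S4-a->S5 S4-b->S4 S4-c->S4 S5-a->S5 S5-b->S5 S5-c->S5

Count `a`s, saturating at 5: states S0 through S4 mean 0 through 4 `a`s seen; S5 means more than 4. Each `a` increments (capped at S5); other symbols loop. Accept from {S0, S1, S2, S3, S4}.
        a   b   c  
>* S0   S1  S0  S0 
 * S1   S2  S1  S1 
 * S2   S3  S2  S2 
 * S3   S4  S3  S3 
 * S4   S5  S4  S4 
   S5   S5  S5  S5 
(> = start, * = accepting)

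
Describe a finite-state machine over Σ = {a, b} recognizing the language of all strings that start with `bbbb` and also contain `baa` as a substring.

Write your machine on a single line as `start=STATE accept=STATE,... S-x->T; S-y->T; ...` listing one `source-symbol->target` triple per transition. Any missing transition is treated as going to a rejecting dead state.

Run two small machines in parallel and take their product. One (6 states) tracks whether the input so far still matches the prefix `bbbb`; the other (4 states) tracks whether and how much of `baa` has been seen. Each combined state is a pair, one component from each; accept when both components accept. After merging equivalent states the machine shrinks.
8 states suffice.
        a   b  
>  s0   s1  s2 
   s1   s1  s1 
   s2   s1  s3 
   s3   s1  s4 
   s4   s1  s5 
   s5   s6  s5 
   s6   s7  s5 
 * s7   s7  s7 
(> = start, * = accepting)

start=s0; accept=s7; s0-a->s1; s0-b->s2; s1-a->s1; s1-b->s1; s2-a->s1; s2-b->s3; s3-a->s1; s3-b->s4; s4-a->s1; s4-b->s5; s5-a->s6; s5-b->s5; s6-a->s7; s6-b->s5; s7-a->s7; s7-b->s7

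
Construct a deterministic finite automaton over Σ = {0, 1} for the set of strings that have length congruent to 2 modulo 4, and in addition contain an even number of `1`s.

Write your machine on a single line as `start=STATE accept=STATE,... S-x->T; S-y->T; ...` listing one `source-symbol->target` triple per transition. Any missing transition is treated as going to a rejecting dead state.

start=A; accept=D; A-0->B; A-1->C; B-0->D; B-1->E; C-0->E; C-1->D; D-0->F; D-1->G; E-0->G; E-1->F; F-0->A; F-1->H; G-0->H; G-1->A; H-0->C; H-1->B

Build one automaton per condition and run them in lockstep. One (4 states) tracks the input length modulo 4; the other (2 states) tracks the count of `1`s modulo 2. Each combined state is a pair, one component from each; accept when both components accept.
An 8-state machine:
       0  1 
>  A   B  C 
   B   D  E 
   C   E  D 
 * D   F  G 
   E   G  F 
   F   A  H 
   G   H  A 
   H   C  B 
(> = start, * = accepting)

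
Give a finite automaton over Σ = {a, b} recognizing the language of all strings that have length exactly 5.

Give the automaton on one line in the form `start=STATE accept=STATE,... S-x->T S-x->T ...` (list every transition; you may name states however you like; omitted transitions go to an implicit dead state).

Count input length up to 6: every symbol moves from q0 toward q6, which means 'more than 5' and absorbs. Accept from {q5}.
7 states suffice.
        a   b  
>  q0   q1  q1 
   q1   q2  q2 
   q2   q3  q3 
   q3   q4  q4 
   q4   q5  q5 
 * q5   q6  q6 
   q6   q6  q6 
(> = start, * = accepting)

start=q0 accept=q5 q0-a->q1 q0-b->q1 q1-a->q2 q1-b->q2 q2-a->q3 q2-b->q3 q3-a->q4 q3-b->q4 q4-a->q5 q4-b->q5 q5-a->q6 q5-b->q6 q6-a->q6 q6-b->q6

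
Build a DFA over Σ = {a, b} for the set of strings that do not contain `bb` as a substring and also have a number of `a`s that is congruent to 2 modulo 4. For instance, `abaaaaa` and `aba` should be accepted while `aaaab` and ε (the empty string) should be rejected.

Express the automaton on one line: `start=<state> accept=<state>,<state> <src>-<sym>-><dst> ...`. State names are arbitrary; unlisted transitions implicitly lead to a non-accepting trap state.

start=S0 accept=S3,S7 S0-a->S1 S0-b->S2 S1-a->S3 S1-b->S4 S2-a->S1 S2-b->S5 S3-a->S6 S3-b->S7 S4-a->S3 S4-b->S8 S5-a->S8 S5-b->S5 S6-a->S0 S6-b->S9 S7-a->S6 S7-b->S10 S8-a->S10 S8-b->S8 S9-a->S0 S9-b->S11 S10-a->S11 S10-b->S10 S11-a->S5 S11-b->S11

Run two small machines in parallel and take their product. One (3 states) tracks partial matches of the forbidden pattern `bb`; the other (4 states) tracks the count of `a`s modulo 4. Each combined state is a pair, one component from each; accept when both components accept.
12 states suffice.
          a    b  
>  S0     S1   S2 
   S1     S3   S4 
   S2     S1   S5 
 * S3     S6   S7 
   S4     S3   S8 
   S5     S8   S5 
   S6     S0   S9 
 * S7     S6  S10 
   S8    S10   S8 
   S9     S0  S11 
   S10   S11  S10 
   S11    S5  S11 
(> = start, * = accepting)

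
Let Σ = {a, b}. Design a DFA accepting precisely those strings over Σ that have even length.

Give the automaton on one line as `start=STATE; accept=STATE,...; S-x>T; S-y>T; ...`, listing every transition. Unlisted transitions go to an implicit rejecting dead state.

start=q0; accept=q0; q0-a>q1; q0-b>q1; q1-a>q0; q1-b>q0

Only the length mod 2 matters, so use a 2-cycle: from any state, every input symbol moves to the next state, wrapping q1 back to q0. Mark q0 accepting.
With 2 states:
        a   b  
>* q0   q1  q1 
   q1   q0  q0 
(> = start, * = accepting)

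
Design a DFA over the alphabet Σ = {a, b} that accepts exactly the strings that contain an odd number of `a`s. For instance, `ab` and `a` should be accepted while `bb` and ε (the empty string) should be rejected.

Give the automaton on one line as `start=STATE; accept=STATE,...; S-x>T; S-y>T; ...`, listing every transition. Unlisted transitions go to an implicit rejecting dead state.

The only thing that matters is how many `a`s have appeared, reduced mod 2. Use one state per residue: S0 for 0, …, S1 for 1. Reading `a` moves to the next residue; anything else stays put. S1 is accepting.
        a   b  
>  S0   S1  S0 
 * S1   S0  S1 
(> = start, * = accepting)

start=S0; accept=S1; S0-a>S1; S0-b>S0; S1-a>S0; S1-b>S1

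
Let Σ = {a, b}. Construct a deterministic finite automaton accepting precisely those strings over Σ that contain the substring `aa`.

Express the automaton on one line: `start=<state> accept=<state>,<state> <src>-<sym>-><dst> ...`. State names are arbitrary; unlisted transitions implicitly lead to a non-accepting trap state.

start=q0 accept=q2 q0-a->q1 q0-b->q0 q1-a->q2 q1-b->q0 q2-a->q2 q2-b->q2

Track how much of `aa` has been matched so far: state q0 is no progress, q2 is the absorbing accept state reached once `aa` has occurred. Intermediate states record partial matches; on a mismatch, fall back to the longest reusable overlap.
With 3 states:
        a   b  
>  q0   q1  q0 
   q1   q2  q0 
 * q2   q2  q2 
(> = start, * = accepting)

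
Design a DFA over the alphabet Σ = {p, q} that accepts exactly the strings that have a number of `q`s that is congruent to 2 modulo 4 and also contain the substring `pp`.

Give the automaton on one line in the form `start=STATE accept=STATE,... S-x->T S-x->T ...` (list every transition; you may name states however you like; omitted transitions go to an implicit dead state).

start=s0 accept=s9 s0-p->s1 s0-q->s2 s1-p->s3 s1-q->s2 s2-p->s4 s2-q->s5 s3-p->s3 s3-q->s6 s4-p->s6 s4-q->s5 s5-p->s7 s5-q->s8 s6-p->s6 s6-q->s9 s7-p->s9 s7-q->s8 s8-p->s10 s8-q->s0 s9-p->s9 s9-q->s11 s10-p->s11 s10-q->s0 s11-p->s11 s11-q->s3

Build one automaton per condition and run them in lockstep. One (4 states) tracks the count of `q`s modulo 4; the other (3 states) tracks whether and how much of `pp` has been seen. Each combined state is a pair, one component from each; accept when both components accept.
          p    q  
>  s0     s1   s2 
   s1     s3   s2 
   s2     s4   s5 
   s3     s3   s6 
   s4     s6   s5 
   s5     s7   s8 
   s6     s6   s9 
   s7     s9   s8 
   s8    s10   s0 
 * s9     s9  s11 
   s10   s11   s0 
   s11   s11   s3 
(> = start, * = accepting)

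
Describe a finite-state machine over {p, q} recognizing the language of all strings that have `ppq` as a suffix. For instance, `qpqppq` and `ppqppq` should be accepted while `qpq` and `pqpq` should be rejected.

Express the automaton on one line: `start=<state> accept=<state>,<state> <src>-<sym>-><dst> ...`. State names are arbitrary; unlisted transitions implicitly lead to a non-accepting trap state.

start=A accept=D A-p->B A-q->A B-p->C B-q->A C-p->C C-q->D D-p->B D-q->A

Remember how much of `ppq` the current input suffix matches. State A means no match yet; B means the last symbol is `p`; C means the last 2 symbols are `pp`; D means the last 3 symbols are `ppq`. Only D accepts. On a mismatch, fall back to the longest proper suffix that is still a prefix of `ppq`.
With 4 states:
       p  q 
>  A   B  A 
   B   C  A 
   C   C  D 
 * D   B  A 
(> = start, * = accepting)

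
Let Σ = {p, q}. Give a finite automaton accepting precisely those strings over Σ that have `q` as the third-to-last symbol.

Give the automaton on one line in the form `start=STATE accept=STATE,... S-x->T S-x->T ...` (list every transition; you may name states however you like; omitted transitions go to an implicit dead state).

A DFA must remember the last 3 symbols (since which symbol is third-to-last isn't known until the input ends). Use one state per possible window of the last ≤3 symbols; accept from those whose window starts with `q`.
15 states suffice.
       p  q 
>  A   B  C 
   B   D  E 
   C   F  G 
   D   H  I 
   E   J  K 
   F   L  M 
   G   N  O 
   H   H  I 
   I   J  K 
   J   L  M 
   K   N  O 
 * L   H  I 
 * M   J  K 
 * N   L  M 
 * O   N  O 
(> = start, * = accepting)

start=A accept=L,M,N,O A-p->B A-q->C B-p->D B-q->E C-p->F C-q->G D-p->H D-q->I E-p->J E-q->K F-p->L F-q->M G-p->N G-q->O H-p->H H-q->I I-p->J I-q->K J-p->L J-q->M K-p->N K-q->O L-p->H L-q->I M-p->J M-q->K N-p->L N-q->M O-p->N O-q->O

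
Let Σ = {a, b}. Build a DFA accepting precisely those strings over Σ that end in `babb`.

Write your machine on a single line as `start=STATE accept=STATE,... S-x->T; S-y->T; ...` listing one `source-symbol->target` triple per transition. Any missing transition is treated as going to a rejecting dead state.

start=q0; accept=q4; q0-a->q0; q0-b->q1; q1-a->q2; q1-b->q1; q2-a->q0; q2-b->q3; q3-a->q2; q3-b->q4; q4-a->q2; q4-b->q1

Let each state record the length of the longest suffix of the input read so far that is also a prefix of `babb`. q1 means the last symbol is `b`; q2 means the last 2 symbols are `ba`; q3 means the last 3 symbols are `bab`; q4 means the last 4 symbols are `babb`. Accept only at q4, where the string currently ends in `babb`.
A 5-state machine:
        a   b  
>  q0   q0  q1 
   q1   q2  q1 
   q2   q0  q3 
   q3   q2  q4 
 * q4   q2  q1 
(> = start, * = accepting)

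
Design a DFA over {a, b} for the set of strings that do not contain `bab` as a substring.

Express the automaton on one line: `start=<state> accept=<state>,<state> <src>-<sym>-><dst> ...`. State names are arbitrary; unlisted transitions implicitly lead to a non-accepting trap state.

This is the complement of 'contains `bab`'. Use the same substring-matching states — s0 through s3 holding how much of `bab` has just been matched — but flip the accepting set: everything except the trap s3 accepts.
4 states suffice.
        a   b  
>* s0   s0  s1 
 * s1   s2  s1 
 * s2   s0  s3 
   s3   s3  s3 
(> = start, * = accepting)

start=s0 accept=s0,s1,s2 s0-a->s0 s0-b->s1 s1-a->s2 s1-b->s1 s2-a->s0 s2-b->s3 s3-a->s3 s3-b->s3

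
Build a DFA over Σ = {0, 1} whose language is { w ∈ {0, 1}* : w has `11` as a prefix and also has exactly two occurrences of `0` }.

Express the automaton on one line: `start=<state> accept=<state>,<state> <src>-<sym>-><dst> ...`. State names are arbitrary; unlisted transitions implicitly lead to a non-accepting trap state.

start=s0 accept=s7 s0-0->s1 s0-1->s2 s1-0->s3 s1-1->s1 s2-0->s1 s2-1->s4 s3-0->s5 s3-1->s3 s4-0->s6 s4-1->s4 s5-0->s5 s5-1->s5 s6-0->s7 s6-1->s6 s7-0->s8 s7-1->s7 s8-0->s8 s8-1->s8

Run two small machines in parallel and take their product. One (4 states) tracks whether the input so far still matches the prefix `11`; the other (4 states) tracks the count of `0`s, saturating at 3. Each combined state is a pair, one component from each; accept when both components accept.
With 9 states:
        0   1  
>  s0   s1  s2 
   s1   s3  s1 
   s2   s1  s4 
   s3   s5  s3 
   s4   s6  s4 
   s5   s5  s5 
   s6   s7  s6 
 * s7   s8  s7 
   s8   s8  s8 
(> = start, * = accepting)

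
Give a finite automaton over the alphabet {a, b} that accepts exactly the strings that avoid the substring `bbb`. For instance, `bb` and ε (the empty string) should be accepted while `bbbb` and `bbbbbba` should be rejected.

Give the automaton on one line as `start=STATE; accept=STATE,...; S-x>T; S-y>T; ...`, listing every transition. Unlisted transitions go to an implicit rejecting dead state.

Track partial matches of the forbidden pattern `bbb`. State s3 is a dead state reached once `bbb` has occurred; every other state accepts. s0 means no part of `bbb` is currently matched.
With 4 states:
        a   b  
>* s0   s0  s1 
 * s1   s0  s2 
 * s2   s0  s3 
   s3   s3  s3 
(> = start, * = accepting)

start=s0; accept=s0,s1,s2; s0-a>s0; s0-b>s1; s1-a>s0; s1-b>s2; s2-a>s0; s2-b>s3; s3-a>s3; s3-b>s3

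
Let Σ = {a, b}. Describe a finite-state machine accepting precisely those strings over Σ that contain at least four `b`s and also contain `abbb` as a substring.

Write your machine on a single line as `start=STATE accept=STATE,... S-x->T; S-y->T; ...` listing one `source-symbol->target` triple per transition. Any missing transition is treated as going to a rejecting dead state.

start=q0; accept=q9; q0-a->q1; q0-b->q2; q1-a->q1; q1-b->q3; q2-a->q4; q2-b->q2; q3-a->q4; q3-b->q5; q4-a->q4; q4-b->q6; q5-a->q4; q5-b->q7; q6-a->q4; q6-b->q8; q7-a->q7; q7-b->q9; q8-a->q4; q8-b->q9; q9-a->q9; q9-b->q9

Build one automaton per condition and run them in lockstep. One (6 states) tracks the count of `b`s, saturating at 5; the other (5 states) tracks whether and how much of `abbb` has been seen. Each combined state is a pair, one component from each; accept when both components accept. After merging equivalent states the machine shrinks.
A 10-state machine:
        a   b  
>  q0   q1  q2 
   q1   q1  q3 
   q2   q4  q2 
   q3   q4  q5 
   q4   q4  q6 
   q5   q4  q7 
   q6   q4  q8 
   q7   q7  q9 
   q8   q4  q9 
 * q9   q9  q9 
(> = start, * = accepting)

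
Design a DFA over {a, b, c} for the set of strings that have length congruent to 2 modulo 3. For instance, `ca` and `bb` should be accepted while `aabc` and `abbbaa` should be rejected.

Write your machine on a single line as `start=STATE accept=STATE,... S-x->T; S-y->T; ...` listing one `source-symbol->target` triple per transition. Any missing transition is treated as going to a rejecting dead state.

Count input length modulo 3: every symbol advances one step around the cycle s0 → s1 → s2 → s0. Accept at s2.
3 states suffice.
        a   b   c  
>  s0   s1  s1  s1 
   s1   s2  s2  s2 
 * s2   s0  s0  s0 
(> = start, * = accepting)

start=s0; accept=s2; s0-a->s1; s0-b->s1; s0-c->s1; s1-a->s2; s1-b->s2; s1-c->s2; s2-a->s0; s2-b->s0; s2-c->s0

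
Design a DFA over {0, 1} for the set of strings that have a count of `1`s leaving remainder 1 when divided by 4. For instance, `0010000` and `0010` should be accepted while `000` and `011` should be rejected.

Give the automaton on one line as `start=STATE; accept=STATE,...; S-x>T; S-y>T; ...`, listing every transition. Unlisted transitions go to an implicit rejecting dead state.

The only thing that matters is how many `1`s have appeared, reduced mod 4. Use one state per residue: q0 for 0, …, q3 for 3. Reading `1` moves to the next residue; anything else stays put. q1 is accepting.
4 states suffice.
        0   1  
>  q0   q0  q1 
 * q1   q1  q2 
   q2   q2  q3 
   q3   q3  q0 
(> = start, * = accepting)

start=q0; accept=q1; q0-0>q0; q0-1>q1; q1-0>q1; q1-1>q2; q2-0>q2; q2-1>q3; q3-0>q3; q3-1>q0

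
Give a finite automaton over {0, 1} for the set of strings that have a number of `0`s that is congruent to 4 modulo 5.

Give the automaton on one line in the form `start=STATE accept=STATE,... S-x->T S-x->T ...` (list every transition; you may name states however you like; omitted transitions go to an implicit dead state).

start=A accept=E A-0->B A-1->A B-0->C B-1->B C-0->D C-1->C D-0->E D-1->D E-0->A E-1->E

The only thing that matters is how many `0`s have appeared, reduced mod 5. Use one state per residue: A for 0, …, E for 4. Reading `0` moves to the next residue; anything else stays put. E is accepting.
5 states suffice.
       0  1 
>  A   B  A 
   B   C  B 
   C   D  C 
   D   E  D 
 * E   A  E 
(> = start, * = accepting)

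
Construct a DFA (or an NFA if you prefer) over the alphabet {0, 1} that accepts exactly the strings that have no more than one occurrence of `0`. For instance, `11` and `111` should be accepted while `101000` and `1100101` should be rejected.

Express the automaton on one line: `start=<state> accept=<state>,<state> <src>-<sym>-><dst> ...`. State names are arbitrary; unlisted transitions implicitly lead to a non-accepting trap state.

Count `0`s, saturating at 2: state S0 means no `0` yet, S1 means one `0` seen, S2 means more than one. Each `0` increments (capped at S2); other symbols loop. Accept from {S0, S1}.
3 states suffice.
        0   1  
>* S0   S1  S0 
 * S1   S2  S1 
   S2   S2  S2 
(> = start, * = accepting)

start=S0 accept=S0,S1 S0-0->S1 S0-1->S0 S1-0->S2 S1-1->S1 S2-0->S2 S2-1->S2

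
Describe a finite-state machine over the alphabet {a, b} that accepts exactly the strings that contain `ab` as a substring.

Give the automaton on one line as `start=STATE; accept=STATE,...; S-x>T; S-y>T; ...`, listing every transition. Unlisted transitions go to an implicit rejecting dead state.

Track how much of `ab` has been matched so far: state S0 is no progress, S2 is the absorbing accept state reached once `ab` has occurred. Intermediate states record partial matches; on a mismatch, fall back to the longest reusable overlap.
        a   b  
>  S0   S1  S0 
   S1   S1  S2 
 * S2   S2  S2 
(> = start, * = accepting)

start=S0; accept=S2; S0-a>S1; S0-b>S0; S1-a>S1; S1-b>S2; S2-a>S2; S2-b>S2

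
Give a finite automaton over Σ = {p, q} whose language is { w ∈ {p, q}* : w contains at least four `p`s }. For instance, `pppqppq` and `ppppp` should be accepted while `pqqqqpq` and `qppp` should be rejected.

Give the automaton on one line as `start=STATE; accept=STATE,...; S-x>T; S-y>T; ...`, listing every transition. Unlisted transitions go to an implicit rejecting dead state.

Only the number of `p`s matters, and only up to 5. Make a chain s0 → s1 → s2 → s3 → s4 → s5 advanced by each `p` (with s5 absorbing); every other symbol self-loops. The accepting set is {s4, s5}.
A 6-state machine:
        p   q  
>  s0   s1  s0 
   s1   s2  s1 
   s2   s3  s2 
   s3   s4  s3 
 * s4   s5  s4 
 * s5   s5  s5 
(> = start, * = accepting)

start=s0; accept=s4,s5; s0-p>s1; s0-q>s0; s1-p>s2; s1-q>s1; s2-p>s3; s2-q>s2; s3-p>s4; s3-q>s3; s4-p>s5; s4-q>s4; s5-p>s5; s5-q>s5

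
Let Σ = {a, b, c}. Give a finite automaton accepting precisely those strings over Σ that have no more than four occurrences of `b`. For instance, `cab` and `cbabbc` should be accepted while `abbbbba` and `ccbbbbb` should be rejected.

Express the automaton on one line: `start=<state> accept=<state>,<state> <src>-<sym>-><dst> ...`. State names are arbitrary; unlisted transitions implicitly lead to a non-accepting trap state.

Count `b`s, saturating at 5: states S0 through S4 mean 0 through 4 `b`s seen; S5 means more than 4. Each `b` increments (capped at S5); other symbols loop. Accept from {S0, S1, S2, S3, S4}.
        a   b   c  
>* S0   S0  S1  S0 
 * S1   S1  S2  S1 
 * S2   S2  S3  S2 
 * S3   S3  S4  S3 
 * S4   S4  S5  S4 
   S5   S5  S5  S5 
(> = start, * = accepting)

start=S0 accept=S0,S1,S2,S3,S4 S0-a->S0 S0-b->S1 S0-c->S0 S1-a->S1 S1-b->S2 S1-c->S1 S2-a->S2 S2-b->S3 S2-c->S2 S3-a->S3 S3-b->S4 S3-c->S3 S4-a->S4 S4-b->S5 S4-c->S4 S5-a->S5 S5-b->S5 S5-c->S5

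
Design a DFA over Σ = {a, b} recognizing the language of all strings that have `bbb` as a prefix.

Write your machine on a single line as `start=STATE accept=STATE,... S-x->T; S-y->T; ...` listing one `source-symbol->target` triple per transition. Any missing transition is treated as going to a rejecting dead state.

Walk along `bbb` while the input agrees: from S0 take `b` to S1, and so on. Any deviation drops to the rejecting sink S4. Once S3 is reached the prefix is confirmed and every continuation is accepted.
5 states suffice.
        a   b  
>  S0   S4  S1 
   S1   S4  S2 
   S2   S4  S3 
 * S3   S3  S3 
   S4   S4  S4 
(> = start, * = accepting)

start=S0; accept=S3; S0-a->S4; S0-b->S1; S1-a->S4; S1-b->S2; S2-a->S4; S2-b->S3; S3-a->S3; S3-b->S3; S4-a->S4; S4-b->S4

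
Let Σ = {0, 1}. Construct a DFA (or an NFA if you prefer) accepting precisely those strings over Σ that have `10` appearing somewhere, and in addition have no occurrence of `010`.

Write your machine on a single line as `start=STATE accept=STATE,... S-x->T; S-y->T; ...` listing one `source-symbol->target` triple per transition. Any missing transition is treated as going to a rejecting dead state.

start=A; accept=E,G,H; A-0->B; A-1->C; B-0->B; B-1->D; C-0->E; C-1->C; D-0->F; D-1->C; E-0->E; E-1->G; F-0->F; F-1->F; G-0->F; G-1->H; H-0->E; H-1->H

Build one automaton per condition and run them in lockstep. One (3 states) tracks whether and how much of `10` has been seen; the other (4 states) tracks partial matches of the forbidden pattern `010`. Each combined state is a pair, one component from each; accept when both components accept.
An 8-state machine:
       0  1 
>  A   B  C 
   B   B  D 
   C   E  C 
   D   F  C 
 * E   E  G 
   F   F  F 
 * G   F  H 
 * H   E  H 
(> = start, * = accepting)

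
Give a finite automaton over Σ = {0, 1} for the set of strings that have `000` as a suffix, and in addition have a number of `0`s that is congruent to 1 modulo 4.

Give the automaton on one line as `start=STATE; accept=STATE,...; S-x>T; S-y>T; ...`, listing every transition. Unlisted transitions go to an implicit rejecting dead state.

start=q0; accept=q6; q0-0>q1; q0-1>q0; q1-0>q2; q1-1>q1; q2-0>q3; q2-1>q2; q3-0>q4; q3-1>q5; q4-0>q6; q4-1>q0; q5-0>q0; q5-1>q5; q6-0>q2; q6-1>q1

Run two small machines in parallel and take their product. The first has 4 states tracking how much of the suffix `000` has currently been matched; the second has 4 states tracking the count of `0`s modulo 4. A product state is a pair (one from each), accepting exactly when both do. Equivalent product states are then merged.
A 7-state machine:
        0   1  
>  q0   q1  q0 
   q1   q2  q1 
   q2   q3  q2 
   q3   q4  q5 
   q4   q6  q0 
   q5   q0  q5 
 * q6   q2  q1 
(> = start, * = accepting)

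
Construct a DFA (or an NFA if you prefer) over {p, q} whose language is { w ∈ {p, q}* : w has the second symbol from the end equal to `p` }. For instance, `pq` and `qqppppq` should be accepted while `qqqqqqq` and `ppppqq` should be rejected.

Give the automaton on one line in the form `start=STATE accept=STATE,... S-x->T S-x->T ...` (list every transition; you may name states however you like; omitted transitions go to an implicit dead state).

Because acceptance depends on a position counted from the end, the machine has to buffer the most recent 2 symbols. Make each state the string of the last up-to-2 symbols read; on input `x` shift the window left and append `x`. Accept when the buffered window has length 2 and begins with `p`.
With 7 states:
       p  q 
>  A   B  C 
   B   D  E 
   C   F  G 
 * D   D  E 
 * E   F  G 
   F   D  E 
   G   F  G 
(> = start, * = accepting)

start=A accept=D,E A-p->B A-q->C B-p->D B-q->E C-p->F C-q->G D-p->D D-q->E E-p->F E-q->G F-p->D F-q->E G-p->F G-q->G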